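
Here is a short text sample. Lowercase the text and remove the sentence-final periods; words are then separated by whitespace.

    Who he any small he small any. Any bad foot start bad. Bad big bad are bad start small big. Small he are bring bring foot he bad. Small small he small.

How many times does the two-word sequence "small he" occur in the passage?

Scanning the 31 overlapping bigram windows for "small he":
  position 4–5: small he
  position 21–22: small he
  position 30–31: small he

3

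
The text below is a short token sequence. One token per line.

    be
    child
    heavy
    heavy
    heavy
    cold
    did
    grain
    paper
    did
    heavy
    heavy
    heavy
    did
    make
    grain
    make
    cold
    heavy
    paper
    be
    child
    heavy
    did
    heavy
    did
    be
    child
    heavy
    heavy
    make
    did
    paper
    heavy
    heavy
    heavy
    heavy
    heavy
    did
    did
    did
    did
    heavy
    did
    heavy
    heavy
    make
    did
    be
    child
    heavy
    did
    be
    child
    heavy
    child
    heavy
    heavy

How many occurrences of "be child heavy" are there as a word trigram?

Scanning the 56 overlapping trigram windows for "be child heavy":
  position 1–3: be child heavy
  position 21–23: be child heavy
  position 27–29: be child heavy
  position 49–51: be child heavy
  position 53–55: be child heavy

5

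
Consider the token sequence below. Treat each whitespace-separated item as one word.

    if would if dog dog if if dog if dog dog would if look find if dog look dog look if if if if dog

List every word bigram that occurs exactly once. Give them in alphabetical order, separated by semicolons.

Bigram counts meeting the condition (exactly once):
  dog would: 1
  find if: 1
  if look: 1
  if would: 1
  look dog: 1
  look find: 1
  look if: 1

dog would; find if; if look; if would; look dog; look find; look if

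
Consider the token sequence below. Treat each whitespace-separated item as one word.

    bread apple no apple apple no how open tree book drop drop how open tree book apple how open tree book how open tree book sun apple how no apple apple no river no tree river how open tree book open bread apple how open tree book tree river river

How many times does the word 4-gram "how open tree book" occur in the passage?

Scanning the 47 overlapping 4-gram windows for "how open tree book":
  position 7–10: how open tree book
  position 13–16: how open tree book
  position 18–21: how open tree book
  position 22–25: how open tree book
  position 37–40: how open tree book
  position 44–47: how open tree book

6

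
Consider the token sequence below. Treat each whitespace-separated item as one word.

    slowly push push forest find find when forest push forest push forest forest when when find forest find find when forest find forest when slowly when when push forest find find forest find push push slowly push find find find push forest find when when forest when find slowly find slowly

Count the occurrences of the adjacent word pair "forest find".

Scanning the 50 overlapping bigram windows for "forest find":
  position 4–5: forest find
  position 17–18: forest find
  position 21–22: forest find
  position 29–30: forest find
  position 32–33: forest find
  position 42–43: forest find

6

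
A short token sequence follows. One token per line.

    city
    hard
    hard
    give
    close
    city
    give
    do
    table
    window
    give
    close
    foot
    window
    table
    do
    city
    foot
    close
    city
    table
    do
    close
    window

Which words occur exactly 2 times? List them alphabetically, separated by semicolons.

foot; hard

Unigram counts meeting the condition (exactly 2 times):
  foot: 2
  hard: 2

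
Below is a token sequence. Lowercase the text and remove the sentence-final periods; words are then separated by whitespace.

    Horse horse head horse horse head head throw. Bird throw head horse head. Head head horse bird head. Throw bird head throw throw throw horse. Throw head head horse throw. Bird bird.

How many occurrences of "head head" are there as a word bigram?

4

Scanning the 31 overlapping bigram windows for "head head":
  position 6–7: head head
  position 13–14: head head
  position 14–15: head head
  position 27–28: head head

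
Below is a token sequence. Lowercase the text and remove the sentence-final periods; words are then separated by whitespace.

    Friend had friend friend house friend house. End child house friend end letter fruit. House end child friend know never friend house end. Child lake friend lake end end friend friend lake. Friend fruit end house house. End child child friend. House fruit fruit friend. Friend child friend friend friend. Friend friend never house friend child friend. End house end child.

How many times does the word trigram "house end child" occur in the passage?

Scanning the 59 overlapping trigram windows for "house end child":
  position 7–9: house end child
  position 15–17: house end child
  position 22–24: house end child
  position 37–39: house end child
  position 59–61: house end child

5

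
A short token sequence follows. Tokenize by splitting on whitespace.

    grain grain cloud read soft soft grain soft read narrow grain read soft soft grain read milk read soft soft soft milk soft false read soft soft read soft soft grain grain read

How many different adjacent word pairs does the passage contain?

17

33 tokens → 32 bigram windows in total.
Repeated bigrams (each contributes count−1 duplicates):
  soft soft: 6
  read soft: 5
  grain read: 3
  soft grain: 3
  grain grain: 2
  soft read: 2
15 duplicate windows → 32 − 15 = 17 distinct.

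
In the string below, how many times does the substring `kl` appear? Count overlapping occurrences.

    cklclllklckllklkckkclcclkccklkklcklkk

7

Sliding a length-2 window over the 37 characters (36 positions):
  position 2–3: kl
  position 8–9: kl
  position 11–12: kl
  position 14–15: kl
  position 28–29: kl
  position 31–32: kl
  position 34–35: kl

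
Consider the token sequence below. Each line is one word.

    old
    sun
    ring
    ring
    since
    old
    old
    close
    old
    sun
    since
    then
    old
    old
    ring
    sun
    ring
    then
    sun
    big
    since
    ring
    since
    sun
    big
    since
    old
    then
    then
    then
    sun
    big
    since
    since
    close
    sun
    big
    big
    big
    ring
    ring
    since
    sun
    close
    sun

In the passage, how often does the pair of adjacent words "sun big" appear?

Scanning the 44 overlapping bigram windows for "sun big":
  position 19–20: sun big
  position 24–25: sun big
  position 31–32: sun big
  position 36–37: sun big

4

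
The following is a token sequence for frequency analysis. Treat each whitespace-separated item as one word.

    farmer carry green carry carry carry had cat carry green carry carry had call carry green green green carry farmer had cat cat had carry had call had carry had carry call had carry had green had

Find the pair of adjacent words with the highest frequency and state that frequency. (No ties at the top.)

"carry had", 5 times

Bigram frequencies (highest first):
  carry had: 5
  had carry: 4
  carry green: 3
  green carry: 3
  carry carry: 3
  had cat: 2
  … (13 more, each ≤ 2)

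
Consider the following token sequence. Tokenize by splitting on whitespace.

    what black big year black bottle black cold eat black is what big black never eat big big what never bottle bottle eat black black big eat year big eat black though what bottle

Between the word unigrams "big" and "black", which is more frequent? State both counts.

"black" (8 vs 6)

"big": 6 occurrences
"black": 8 occurrences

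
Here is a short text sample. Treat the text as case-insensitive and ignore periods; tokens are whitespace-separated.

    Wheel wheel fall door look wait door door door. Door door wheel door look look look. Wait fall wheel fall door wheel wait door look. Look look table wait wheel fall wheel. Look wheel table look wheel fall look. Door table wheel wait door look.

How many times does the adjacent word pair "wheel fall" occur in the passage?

Scanning the 44 overlapping bigram windows for "wheel fall":
  position 2–3: wheel fall
  position 19–20: wheel fall
  position 30–31: wheel fall
  position 37–38: wheel fall

4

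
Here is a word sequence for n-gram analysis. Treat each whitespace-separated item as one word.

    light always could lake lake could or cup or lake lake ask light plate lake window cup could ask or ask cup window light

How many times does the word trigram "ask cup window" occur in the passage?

Scanning the 22 overlapping trigram windows for "ask cup window":
  position 21–23: ask cup window

1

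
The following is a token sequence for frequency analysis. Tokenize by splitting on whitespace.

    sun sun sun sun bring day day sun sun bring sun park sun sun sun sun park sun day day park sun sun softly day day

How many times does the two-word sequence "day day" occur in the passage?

3

Scanning the 25 overlapping bigram windows for "day day":
  position 6–7: day day
  position 19–20: day day
  position 25–26: day day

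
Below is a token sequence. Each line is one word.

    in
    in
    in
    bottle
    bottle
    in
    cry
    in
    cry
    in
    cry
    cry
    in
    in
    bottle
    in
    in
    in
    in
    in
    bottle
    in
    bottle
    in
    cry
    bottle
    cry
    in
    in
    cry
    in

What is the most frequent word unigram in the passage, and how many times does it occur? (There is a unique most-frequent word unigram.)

Unigram frequencies (highest first):
  in: 18
  cry: 7
  bottle: 6

"in", 18 times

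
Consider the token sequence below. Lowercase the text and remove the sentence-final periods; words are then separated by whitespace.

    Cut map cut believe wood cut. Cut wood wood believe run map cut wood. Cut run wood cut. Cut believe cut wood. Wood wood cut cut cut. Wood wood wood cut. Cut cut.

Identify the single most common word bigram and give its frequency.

"cut cut", 6 times

Bigram frequencies (highest first):
  cut cut: 6
  wood cut: 5
  wood wood: 5
  cut wood: 4
  map cut: 2
  cut believe: 2
  … (8 more, each ≤ 1)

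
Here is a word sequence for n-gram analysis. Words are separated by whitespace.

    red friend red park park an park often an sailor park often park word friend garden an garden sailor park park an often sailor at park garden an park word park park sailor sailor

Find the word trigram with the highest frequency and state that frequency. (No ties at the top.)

Trigram frequencies (highest first):
  park park an: 2
  red friend red: 1
  friend red park: 1
  red park park: 1
  park an park: 1
  an park often: 1
  … (25 more, each ≤ 1)

"park park an", 2 times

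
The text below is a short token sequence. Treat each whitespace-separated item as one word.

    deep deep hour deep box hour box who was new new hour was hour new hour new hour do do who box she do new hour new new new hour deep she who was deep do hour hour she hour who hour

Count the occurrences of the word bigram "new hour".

5

Scanning the 41 overlapping bigram windows for "new hour":
  position 11–12: new hour
  position 15–16: new hour
  position 17–18: new hour
  position 25–26: new hour
  position 29–30: new hour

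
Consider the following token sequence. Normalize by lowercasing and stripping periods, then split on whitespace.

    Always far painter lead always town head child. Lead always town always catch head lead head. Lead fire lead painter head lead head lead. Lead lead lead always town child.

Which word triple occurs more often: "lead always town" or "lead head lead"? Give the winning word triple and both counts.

"lead always town" (3 vs 2)

"lead always town": 3 occurrences
"lead head lead": 2 occurrences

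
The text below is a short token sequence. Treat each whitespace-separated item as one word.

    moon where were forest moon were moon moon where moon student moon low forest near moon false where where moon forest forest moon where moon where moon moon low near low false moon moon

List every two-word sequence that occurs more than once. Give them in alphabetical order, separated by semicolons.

Bigram counts meeting the condition (more than once):
  forest moon: 2
  moon low: 2
  moon moon: 3
  moon where: 4
  where moon: 4

forest moon; moon low; moon moon; moon where; where moon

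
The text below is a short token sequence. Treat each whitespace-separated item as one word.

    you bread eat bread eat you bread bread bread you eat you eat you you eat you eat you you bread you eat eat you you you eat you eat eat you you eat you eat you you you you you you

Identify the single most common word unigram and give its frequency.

"you", 23 times

Unigram frequencies (highest first):
  you: 23
  eat: 13
  bread: 6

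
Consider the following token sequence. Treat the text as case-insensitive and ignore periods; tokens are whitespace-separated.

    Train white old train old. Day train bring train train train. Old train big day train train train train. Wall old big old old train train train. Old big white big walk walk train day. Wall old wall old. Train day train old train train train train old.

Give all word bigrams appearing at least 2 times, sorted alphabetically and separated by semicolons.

Bigram counts meeting the condition (at least 2 times):
  day train: 3
  old big: 2
  old train: 5
  train day: 2
  train old: 5
  train train: 10
  wall old: 3

day train; old big; old train; train day; train old; train train; wall old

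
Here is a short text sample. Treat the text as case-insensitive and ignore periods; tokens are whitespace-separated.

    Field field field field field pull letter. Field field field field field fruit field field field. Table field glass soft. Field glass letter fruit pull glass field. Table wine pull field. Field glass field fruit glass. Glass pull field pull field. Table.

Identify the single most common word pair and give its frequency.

Bigram frequencies (highest first):
  field field: 11
  field table: 3
  field glass: 3
  pull field: 3
  field pull: 2
  field fruit: 2
  … (16 more, each ≤ 2)

"field field", 11 times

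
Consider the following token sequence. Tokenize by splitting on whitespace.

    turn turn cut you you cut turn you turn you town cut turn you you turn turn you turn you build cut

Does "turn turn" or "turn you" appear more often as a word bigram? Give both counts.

"turn turn": 2 occurrences
"turn you": 5 occurrences

"turn you" (5 vs 2)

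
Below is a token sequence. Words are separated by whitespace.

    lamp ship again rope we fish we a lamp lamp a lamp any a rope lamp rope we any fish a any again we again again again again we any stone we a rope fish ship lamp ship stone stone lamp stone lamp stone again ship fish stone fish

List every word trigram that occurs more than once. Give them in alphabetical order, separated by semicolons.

Trigram counts meeting the condition (more than once):
  again again again: 2
  stone lamp stone: 2

again again again; stone lamp stone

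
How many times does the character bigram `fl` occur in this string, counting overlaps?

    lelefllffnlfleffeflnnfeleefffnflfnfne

4

Sliding a length-2 window over the 37 characters (36 positions):
  position 5–6: fl
  position 12–13: fl
  position 18–19: fl
  position 31–32: fl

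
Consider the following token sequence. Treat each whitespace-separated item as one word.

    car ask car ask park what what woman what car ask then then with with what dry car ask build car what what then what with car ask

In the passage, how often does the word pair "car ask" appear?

Scanning the 27 overlapping bigram windows for "car ask":
  position 1–2: car ask
  position 3–4: car ask
  position 10–11: car ask
  position 18–19: car ask
  position 27–28: car ask

5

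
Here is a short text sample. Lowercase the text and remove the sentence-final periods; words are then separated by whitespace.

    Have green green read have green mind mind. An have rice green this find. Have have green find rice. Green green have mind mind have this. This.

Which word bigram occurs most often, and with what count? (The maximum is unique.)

Bigram frequencies (highest first):
  have green: 3
  green green: 2
  mind mind: 2
  rice green: 2
  green read: 1
  read have: 1
  … (15 more, each ≤ 1)

"have green", 3 times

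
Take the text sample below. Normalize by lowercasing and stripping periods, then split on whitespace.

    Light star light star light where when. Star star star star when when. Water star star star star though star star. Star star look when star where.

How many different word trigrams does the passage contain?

27 tokens → 25 trigram windows in total.
Repeated trigrams (each contributes count−1 duplicates):
  star star star: 6
  light star light: 2
6 duplicate windows → 25 − 6 = 19 distinct.

19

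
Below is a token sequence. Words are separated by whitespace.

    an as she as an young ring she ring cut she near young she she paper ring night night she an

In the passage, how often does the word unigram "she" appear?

6

Scanning the 21 tokens for "she":
  position 3: she
  position 8: she
  position 11: she
  position 14: she
  position 15: she
  position 20: she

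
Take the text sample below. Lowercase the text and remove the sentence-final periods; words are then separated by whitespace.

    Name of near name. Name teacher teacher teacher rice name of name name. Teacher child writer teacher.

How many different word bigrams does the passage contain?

12

17 tokens → 16 bigram windows in total.
Repeated bigrams (each contributes count−1 duplicates):
  name name: 2
  name of: 2
  name teacher: 2
  teacher teacher: 2
4 duplicate windows → 16 − 4 = 12 distinct.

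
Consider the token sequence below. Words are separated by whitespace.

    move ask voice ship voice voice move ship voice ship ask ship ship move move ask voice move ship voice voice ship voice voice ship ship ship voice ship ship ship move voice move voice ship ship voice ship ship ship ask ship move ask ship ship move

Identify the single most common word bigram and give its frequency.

Bigram frequencies (highest first):
  ship ship: 9
  voice ship: 7
  ship voice: 6
  ship move: 4
  move ask: 3
  voice voice: 3
  … (7 more, each ≤ 3)

"ship ship", 9 times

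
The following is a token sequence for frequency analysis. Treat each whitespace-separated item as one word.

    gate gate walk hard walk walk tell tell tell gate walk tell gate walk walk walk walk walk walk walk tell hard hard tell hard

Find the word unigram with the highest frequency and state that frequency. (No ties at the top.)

"walk", 11 times

Unigram frequencies (highest first):
  walk: 11
  tell: 6
  gate: 4
  hard: 4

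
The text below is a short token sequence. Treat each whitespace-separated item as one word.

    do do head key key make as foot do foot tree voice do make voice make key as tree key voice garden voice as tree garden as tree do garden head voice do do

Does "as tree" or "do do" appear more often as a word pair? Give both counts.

"as tree": 3 occurrences
"do do": 2 occurrences

"as tree" (3 vs 2)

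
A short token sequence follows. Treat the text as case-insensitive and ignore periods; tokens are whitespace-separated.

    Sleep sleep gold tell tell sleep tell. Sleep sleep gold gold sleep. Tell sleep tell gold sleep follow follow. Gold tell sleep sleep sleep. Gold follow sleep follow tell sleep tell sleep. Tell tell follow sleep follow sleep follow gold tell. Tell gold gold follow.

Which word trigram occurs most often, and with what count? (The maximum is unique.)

"tell sleep tell", 4 times

Trigram frequencies (highest first):
  tell sleep tell: 4
  sleep sleep gold: 3
  sleep tell sleep: 3
  follow sleep follow: 3
  gold tell tell: 2
  tell sleep sleep: 2
  … (25 more, each ≤ 2)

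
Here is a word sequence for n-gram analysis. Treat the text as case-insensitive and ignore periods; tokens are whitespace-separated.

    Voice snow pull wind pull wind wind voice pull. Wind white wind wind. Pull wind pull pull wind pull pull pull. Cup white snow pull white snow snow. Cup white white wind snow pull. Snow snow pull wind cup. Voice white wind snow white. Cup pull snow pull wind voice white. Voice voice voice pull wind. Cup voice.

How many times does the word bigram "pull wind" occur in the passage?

8

Scanning the 57 overlapping bigram windows for "pull wind":
  position 3–4: pull wind
  position 5–6: pull wind
  position 9–10: pull wind
  position 14–15: pull wind
  position 17–18: pull wind
  position 37–38: pull wind
  position 48–49: pull wind
  position 55–56: pull wind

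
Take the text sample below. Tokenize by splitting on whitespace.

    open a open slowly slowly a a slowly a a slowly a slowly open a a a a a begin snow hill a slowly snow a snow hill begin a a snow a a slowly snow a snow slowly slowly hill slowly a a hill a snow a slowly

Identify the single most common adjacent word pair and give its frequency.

"a a", 9 times

Bigram frequencies (highest first):
  a a: 9
  a slowly: 6
  slowly a: 4
  snow a: 4
  a snow: 4
  open a: 2
  … (15 more, each ≤ 2)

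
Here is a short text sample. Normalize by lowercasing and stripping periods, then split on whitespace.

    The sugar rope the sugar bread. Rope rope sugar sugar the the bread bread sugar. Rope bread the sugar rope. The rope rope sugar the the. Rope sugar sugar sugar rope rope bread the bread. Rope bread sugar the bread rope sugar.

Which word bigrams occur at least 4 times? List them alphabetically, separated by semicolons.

rope sugar; sugar rope

Bigram counts meeting the condition (at least 4 times):
  rope sugar: 4
  sugar rope: 4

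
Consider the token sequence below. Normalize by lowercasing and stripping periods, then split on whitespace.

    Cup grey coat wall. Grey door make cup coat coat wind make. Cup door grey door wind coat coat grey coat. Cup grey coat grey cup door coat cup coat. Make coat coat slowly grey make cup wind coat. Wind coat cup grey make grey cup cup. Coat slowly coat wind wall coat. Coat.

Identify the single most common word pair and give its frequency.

"coat coat", 4 times

Bigram frequencies (highest first):
  coat coat: 4
  cup grey: 3
  grey coat: 3
  make cup: 3
  cup coat: 3
  coat wind: 3
  … (24 more, each ≤ 3)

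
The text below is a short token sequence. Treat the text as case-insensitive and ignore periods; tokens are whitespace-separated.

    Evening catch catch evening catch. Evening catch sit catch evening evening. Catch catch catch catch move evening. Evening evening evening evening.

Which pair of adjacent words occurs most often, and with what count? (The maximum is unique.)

"evening evening", 5 times

Bigram frequencies (highest first):
  evening evening: 5
  evening catch: 4
  catch catch: 4
  catch evening: 3
  catch sit: 1
  sit catch: 1
  … (2 more, each ≤ 1)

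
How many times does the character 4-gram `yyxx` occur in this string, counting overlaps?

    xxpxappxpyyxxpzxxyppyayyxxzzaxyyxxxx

3

Sliding a length-4 window over the 36 characters (33 positions):
  position 10–13: yyxx
  position 23–26: yyxx
  position 31–34: yyxx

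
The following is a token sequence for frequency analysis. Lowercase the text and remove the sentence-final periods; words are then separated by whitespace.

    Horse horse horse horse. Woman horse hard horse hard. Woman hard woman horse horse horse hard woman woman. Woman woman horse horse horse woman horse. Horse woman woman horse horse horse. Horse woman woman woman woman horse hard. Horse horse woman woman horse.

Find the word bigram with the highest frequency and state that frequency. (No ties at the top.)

Bigram frequencies (highest first):
  horse horse: 12
  woman woman: 8
  woman horse: 7
  horse woman: 5
  horse hard: 4
  hard woman: 3
  … (2 more, each ≤ 2)

"horse horse", 12 times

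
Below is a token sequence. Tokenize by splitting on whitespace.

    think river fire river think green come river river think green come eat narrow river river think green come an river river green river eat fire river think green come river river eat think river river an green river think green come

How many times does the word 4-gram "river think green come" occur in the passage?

5

Scanning the 39 overlapping 4-gram windows for "river think green come":
  position 4–7: river think green come
  position 9–12: river think green come
  position 16–19: river think green come
  position 27–30: river think green come
  position 39–42: river think green come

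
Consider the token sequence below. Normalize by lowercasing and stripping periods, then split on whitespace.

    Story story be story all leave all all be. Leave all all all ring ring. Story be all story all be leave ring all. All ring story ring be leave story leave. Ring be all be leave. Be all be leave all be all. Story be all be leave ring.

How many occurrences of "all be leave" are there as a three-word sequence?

5

Scanning the 48 overlapping trigram windows for "all be leave":
  position 8–10: all be leave
  position 20–22: all be leave
  position 35–37: all be leave
  position 39–41: all be leave
  position 47–49: all be leave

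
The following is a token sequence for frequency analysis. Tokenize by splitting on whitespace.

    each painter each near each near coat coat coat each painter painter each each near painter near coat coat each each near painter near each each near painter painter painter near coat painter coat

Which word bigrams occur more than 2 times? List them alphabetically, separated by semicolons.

coat coat; each each; each near; near coat; near painter; painter near; painter painter

Bigram counts meeting the condition (more than 2 times):
  coat coat: 3
  each each: 3
  each near: 5
  near coat: 3
  near painter: 3
  painter near: 3
  painter painter: 3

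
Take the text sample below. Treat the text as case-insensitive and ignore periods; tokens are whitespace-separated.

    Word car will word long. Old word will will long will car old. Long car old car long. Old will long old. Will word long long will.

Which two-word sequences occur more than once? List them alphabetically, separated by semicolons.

Bigram counts meeting the condition (more than once):
  car old: 2
  long old: 3
  long will: 2
  old will: 2
  will long: 2
  will word: 2
  word long: 2

car old; long old; long will; old will; will long; will word; word long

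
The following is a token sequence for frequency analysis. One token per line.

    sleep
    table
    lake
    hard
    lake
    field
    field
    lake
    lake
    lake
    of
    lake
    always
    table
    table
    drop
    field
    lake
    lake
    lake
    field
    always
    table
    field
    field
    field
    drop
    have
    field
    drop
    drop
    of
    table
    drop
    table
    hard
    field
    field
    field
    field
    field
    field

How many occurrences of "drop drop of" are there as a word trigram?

Scanning the 40 overlapping trigram windows for "drop drop of":
  position 30–32: drop drop of

1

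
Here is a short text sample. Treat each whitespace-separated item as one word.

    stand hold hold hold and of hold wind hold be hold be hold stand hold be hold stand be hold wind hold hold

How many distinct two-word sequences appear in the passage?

11

23 tokens → 22 bigram windows in total.
Repeated bigrams (each contributes count−1 duplicates):
  be hold: 4
  hold be: 3
  hold hold: 3
  hold stand: 2
  hold wind: 2
  stand hold: 2
  wind hold: 2
11 duplicate windows → 22 − 11 = 11 distinct.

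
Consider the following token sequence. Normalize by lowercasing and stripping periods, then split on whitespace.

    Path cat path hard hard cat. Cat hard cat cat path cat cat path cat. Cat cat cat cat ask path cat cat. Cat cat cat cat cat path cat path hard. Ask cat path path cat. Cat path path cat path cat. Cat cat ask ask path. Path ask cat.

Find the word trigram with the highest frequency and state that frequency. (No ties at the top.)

"cat cat cat", 9 times

Trigram frequencies (highest first):
  cat cat cat: 9
  path cat cat: 5
  cat cat path: 4
  cat path cat: 4
  path cat path: 3
  cat path hard: 2
  … (18 more, each ≤ 2)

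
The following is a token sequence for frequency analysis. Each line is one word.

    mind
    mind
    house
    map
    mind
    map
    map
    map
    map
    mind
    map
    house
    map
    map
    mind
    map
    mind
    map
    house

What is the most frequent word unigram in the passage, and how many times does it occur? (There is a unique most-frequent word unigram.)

"map", 10 times

Unigram frequencies (highest first):
  map: 10
  mind: 6
  house: 3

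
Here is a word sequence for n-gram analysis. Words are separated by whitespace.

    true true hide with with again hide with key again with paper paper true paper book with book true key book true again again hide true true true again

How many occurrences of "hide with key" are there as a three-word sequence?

1

Scanning the 27 overlapping trigram windows for "hide with key":
  position 7–9: hide with key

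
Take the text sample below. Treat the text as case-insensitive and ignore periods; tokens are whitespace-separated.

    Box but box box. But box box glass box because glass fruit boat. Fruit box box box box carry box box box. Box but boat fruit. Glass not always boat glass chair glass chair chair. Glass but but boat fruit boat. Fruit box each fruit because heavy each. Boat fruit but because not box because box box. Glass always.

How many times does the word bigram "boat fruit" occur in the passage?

5

Scanning the 58 overlapping bigram windows for "boat fruit":
  position 13–14: boat fruit
  position 25–26: boat fruit
  position 39–40: boat fruit
  position 41–42: boat fruit
  position 49–50: boat fruit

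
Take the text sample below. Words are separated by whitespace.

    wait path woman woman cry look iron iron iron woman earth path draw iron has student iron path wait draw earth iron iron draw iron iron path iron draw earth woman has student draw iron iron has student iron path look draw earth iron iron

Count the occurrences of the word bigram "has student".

3

Scanning the 44 overlapping bigram windows for "has student":
  position 15–16: has student
  position 32–33: has student
  position 37–38: has student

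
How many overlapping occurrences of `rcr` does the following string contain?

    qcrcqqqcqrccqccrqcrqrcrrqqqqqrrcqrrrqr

1

Sliding a length-3 window over the 38 characters (36 positions):
  position 21–23: rcr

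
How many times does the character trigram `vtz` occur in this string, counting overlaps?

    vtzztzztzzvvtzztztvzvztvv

Sliding a length-3 window over the 25 characters (23 positions):
  position 1–3: vtz
  position 12–14: vtz

2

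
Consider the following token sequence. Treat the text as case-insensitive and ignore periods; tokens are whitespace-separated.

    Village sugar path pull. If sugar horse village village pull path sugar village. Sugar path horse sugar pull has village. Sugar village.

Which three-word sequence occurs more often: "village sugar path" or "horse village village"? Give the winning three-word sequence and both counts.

"village sugar path": 2 occurrences
"horse village village": 1 occurrence

"village sugar path" (2 vs 1)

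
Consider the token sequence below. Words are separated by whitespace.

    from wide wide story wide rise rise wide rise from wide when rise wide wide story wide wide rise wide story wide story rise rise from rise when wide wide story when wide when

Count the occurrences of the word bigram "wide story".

5

Scanning the 33 overlapping bigram windows for "wide story":
  position 3–4: wide story
  position 15–16: wide story
  position 20–21: wide story
  position 22–23: wide story
  position 30–31: wide story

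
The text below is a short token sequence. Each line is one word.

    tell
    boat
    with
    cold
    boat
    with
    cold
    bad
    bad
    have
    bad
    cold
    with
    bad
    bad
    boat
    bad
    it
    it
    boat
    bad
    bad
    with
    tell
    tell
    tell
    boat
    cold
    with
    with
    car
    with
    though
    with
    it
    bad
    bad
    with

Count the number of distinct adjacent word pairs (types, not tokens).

27

38 tokens → 37 bigram windows in total.
Repeated bigrams (each contributes count−1 duplicates):
  bad bad: 4
  bad with: 2
  boat bad: 2
  boat with: 2
  cold with: 2
  tell boat: 2
  tell tell: 2
  with cold: 2
10 duplicate windows → 37 − 10 = 27 distinct.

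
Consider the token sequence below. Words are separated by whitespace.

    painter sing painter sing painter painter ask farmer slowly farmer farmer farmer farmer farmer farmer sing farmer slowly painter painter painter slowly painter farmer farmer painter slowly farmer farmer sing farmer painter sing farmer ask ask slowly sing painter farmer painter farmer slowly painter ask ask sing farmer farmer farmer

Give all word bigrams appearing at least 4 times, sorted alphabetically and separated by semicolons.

farmer farmer; sing farmer

Bigram counts meeting the condition (at least 4 times):
  farmer farmer: 9
  sing farmer: 4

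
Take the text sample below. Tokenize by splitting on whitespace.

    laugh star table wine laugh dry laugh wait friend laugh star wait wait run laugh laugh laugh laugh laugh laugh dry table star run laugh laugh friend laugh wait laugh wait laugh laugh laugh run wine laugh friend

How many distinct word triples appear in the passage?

38 tokens → 36 trigram windows in total.
Repeated trigrams (each contributes count−1 duplicates):
  laugh laugh laugh: 5
  laugh wait laugh: 2
  run laugh laugh: 2
6 duplicate windows → 36 − 6 = 30 distinct.

30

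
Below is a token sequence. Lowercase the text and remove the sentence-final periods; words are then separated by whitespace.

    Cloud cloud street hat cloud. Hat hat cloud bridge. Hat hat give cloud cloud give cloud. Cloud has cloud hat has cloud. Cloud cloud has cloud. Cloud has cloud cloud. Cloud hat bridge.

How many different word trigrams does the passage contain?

33 tokens → 31 trigram windows in total.
Repeated trigrams (each contributes count−1 duplicates):
  cloud cloud has: 3
  cloud has cloud: 3
  has cloud cloud: 3
  cloud cloud cloud: 2
  give cloud cloud: 2
8 duplicate windows → 31 − 8 = 23 distinct.

23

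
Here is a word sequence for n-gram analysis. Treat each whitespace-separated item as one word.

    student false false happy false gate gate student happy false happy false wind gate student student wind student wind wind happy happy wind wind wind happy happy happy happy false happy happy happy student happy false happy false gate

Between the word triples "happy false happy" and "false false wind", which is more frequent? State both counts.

"happy false happy" (3 vs 0)

"happy false happy": 3 occurrences
"false false wind": 0 occurrences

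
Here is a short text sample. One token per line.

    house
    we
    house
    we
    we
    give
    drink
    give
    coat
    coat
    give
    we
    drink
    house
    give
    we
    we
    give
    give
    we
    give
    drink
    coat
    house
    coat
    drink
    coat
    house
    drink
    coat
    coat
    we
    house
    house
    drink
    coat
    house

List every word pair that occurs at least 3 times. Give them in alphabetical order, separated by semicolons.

Bigram counts meeting the condition (at least 3 times):
  coat house: 3
  drink coat: 4
  give we: 3
  we give: 3

coat house; drink coat; give we; we give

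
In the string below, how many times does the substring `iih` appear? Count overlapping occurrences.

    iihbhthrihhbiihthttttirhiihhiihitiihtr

Sliding a length-3 window over the 38 characters (36 positions):
  position 1–3: iih
  position 13–15: iih
  position 25–27: iih
  position 29–31: iih
  position 34–36: iih

5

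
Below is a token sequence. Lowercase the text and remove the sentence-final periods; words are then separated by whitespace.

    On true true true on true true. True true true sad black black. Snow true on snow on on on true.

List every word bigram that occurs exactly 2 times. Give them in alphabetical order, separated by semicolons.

Bigram counts meeting the condition (exactly 2 times):
  on on: 2
  true on: 2

on on; true on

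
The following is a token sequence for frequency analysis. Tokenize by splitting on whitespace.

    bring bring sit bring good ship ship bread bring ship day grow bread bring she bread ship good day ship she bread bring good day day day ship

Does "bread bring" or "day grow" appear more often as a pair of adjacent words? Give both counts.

"bread bring" (3 vs 1)

"bread bring": 3 occurrences
"day grow": 1 occurrence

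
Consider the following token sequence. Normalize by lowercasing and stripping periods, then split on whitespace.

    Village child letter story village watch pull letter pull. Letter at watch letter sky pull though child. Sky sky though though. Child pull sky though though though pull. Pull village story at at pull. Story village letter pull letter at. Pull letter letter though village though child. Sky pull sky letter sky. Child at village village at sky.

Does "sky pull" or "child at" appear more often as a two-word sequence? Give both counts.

"sky pull" (2 vs 1)

"sky pull": 2 occurrences
"child at": 1 occurrence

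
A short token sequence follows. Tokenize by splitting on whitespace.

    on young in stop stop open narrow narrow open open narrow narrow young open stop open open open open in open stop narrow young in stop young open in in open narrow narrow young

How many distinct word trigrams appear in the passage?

34 tokens → 32 trigram windows in total.
Repeated trigrams (each contributes count−1 duplicates):
  open narrow narrow: 3
  narrow narrow young: 2
  open open open: 2
  young in stop: 2
5 duplicate windows → 32 − 5 = 27 distinct.

27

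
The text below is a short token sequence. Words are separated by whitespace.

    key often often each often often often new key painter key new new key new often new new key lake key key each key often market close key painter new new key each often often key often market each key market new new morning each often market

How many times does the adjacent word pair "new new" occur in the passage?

Scanning the 46 overlapping bigram windows for "new new":
  position 12–13: new new
  position 17–18: new new
  position 30–31: new new
  position 42–43: new new

4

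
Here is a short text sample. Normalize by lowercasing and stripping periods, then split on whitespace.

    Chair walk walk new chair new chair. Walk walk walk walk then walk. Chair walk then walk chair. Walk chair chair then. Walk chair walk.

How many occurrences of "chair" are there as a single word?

Scanning the 25 tokens for "chair":
  position 1: chair
  position 5: chair
  position 7: chair
  position 14: chair
  position 18: chair
  position 20: chair
  position 21: chair
  position 24: chair

8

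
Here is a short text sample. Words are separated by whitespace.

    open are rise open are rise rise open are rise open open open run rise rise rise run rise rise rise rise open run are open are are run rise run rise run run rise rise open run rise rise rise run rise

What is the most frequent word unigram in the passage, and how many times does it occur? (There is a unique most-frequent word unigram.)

Unigram frequencies (highest first):
  rise: 19
  open: 9
  run: 9
  are: 6

"rise", 19 times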